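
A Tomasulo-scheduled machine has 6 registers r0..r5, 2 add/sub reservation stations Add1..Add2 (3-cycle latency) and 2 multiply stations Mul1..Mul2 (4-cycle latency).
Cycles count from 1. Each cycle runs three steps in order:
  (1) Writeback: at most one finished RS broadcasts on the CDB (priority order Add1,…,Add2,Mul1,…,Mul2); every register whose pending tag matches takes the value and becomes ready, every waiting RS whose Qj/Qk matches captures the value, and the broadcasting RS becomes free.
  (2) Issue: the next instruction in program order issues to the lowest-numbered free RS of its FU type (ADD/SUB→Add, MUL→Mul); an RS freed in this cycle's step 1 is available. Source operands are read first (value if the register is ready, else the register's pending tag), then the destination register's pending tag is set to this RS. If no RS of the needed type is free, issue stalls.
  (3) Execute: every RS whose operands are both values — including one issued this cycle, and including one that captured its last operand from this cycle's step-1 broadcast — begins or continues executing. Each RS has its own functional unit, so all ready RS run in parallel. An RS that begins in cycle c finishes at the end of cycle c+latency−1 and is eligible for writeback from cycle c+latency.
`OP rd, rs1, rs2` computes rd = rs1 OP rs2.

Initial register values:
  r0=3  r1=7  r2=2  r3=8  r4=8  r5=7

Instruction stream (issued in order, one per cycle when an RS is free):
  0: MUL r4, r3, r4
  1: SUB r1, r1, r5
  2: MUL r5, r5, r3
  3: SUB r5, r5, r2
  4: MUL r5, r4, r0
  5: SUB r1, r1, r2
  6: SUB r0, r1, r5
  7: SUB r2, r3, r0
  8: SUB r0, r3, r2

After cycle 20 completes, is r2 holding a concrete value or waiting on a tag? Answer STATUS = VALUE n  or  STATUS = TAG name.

STATUS = VALUE 202

c1: issue MUL r4<-Mul1 | r0:3,r1:7,r2:2,r3:8,r4:Mul1,r5:7
c2: issue SUB r1<-Add1 | r0:3,r1:Add1,r2:2,r3:8,r4:Mul1,r5:7
c3: issue MUL r5<-Mul2 | r0:3,r1:Add1,r2:2,r3:8,r4:Mul1,r5:Mul2
c4: issue SUB r5<-Add2 | r0:3,r1:Add1,r2:2,r3:8,r4:Mul1,r5:Add2
c5: CDB Add1=0; stall | r0:3,r1:0,r2:2,r3:8,r4:Mul1,r5:Add2
c6: CDB Mul1=64; issue MUL r5<-Mul1 | r0:3,r1:0,r2:2,r3:8,r4:64,r5:Mul1
c7: CDB Mul2=56; issue SUB r1<-Add1 | r0:3,r1:Add1,r2:2,r3:8,r4:64,r5:Mul1
c8: stall | r0:3,r1:Add1,r2:2,r3:8,r4:64,r5:Mul1
c9: stall | r0:3,r1:Add1,r2:2,r3:8,r4:64,r5:Mul1
c10: CDB Add1=-2; issue SUB r0<-Add1 | r0:Add1,r1:-2,r2:2,r3:8,r4:64,r5:Mul1
c11: CDB Add2=54; issue SUB r2<-Add2 | r0:Add1,r1:-2,r2:Add2,r3:8,r4:64,r5:Mul1
c12: CDB Mul1=192; stall | r0:Add1,r1:-2,r2:Add2,r3:8,r4:64,r5:192
c13: stall | r0:Add1,r1:-2,r2:Add2,r3:8,r4:64,r5:192
c14: stall | r0:Add1,r1:-2,r2:Add2,r3:8,r4:64,r5:192
c15: CDB Add1=-194; issue SUB r0<-Add1 | r0:Add1,r1:-2,r2:Add2,r3:8,r4:64,r5:192
c16: - | r0:Add1,r1:-2,r2:Add2,r3:8,r4:64,r5:192
c17: - | r0:Add1,r1:-2,r2:Add2,r3:8,r4:64,r5:192
c18: CDB Add2=202 | r0:Add1,r1:-2,r2:202,r3:8,r4:64,r5:192
c19: - | r0:Add1,r1:-2,r2:202,r3:8,r4:64,r5:192
c20: - | r0:Add1,r1:-2,r2:202,r3:8,r4:64,r5:192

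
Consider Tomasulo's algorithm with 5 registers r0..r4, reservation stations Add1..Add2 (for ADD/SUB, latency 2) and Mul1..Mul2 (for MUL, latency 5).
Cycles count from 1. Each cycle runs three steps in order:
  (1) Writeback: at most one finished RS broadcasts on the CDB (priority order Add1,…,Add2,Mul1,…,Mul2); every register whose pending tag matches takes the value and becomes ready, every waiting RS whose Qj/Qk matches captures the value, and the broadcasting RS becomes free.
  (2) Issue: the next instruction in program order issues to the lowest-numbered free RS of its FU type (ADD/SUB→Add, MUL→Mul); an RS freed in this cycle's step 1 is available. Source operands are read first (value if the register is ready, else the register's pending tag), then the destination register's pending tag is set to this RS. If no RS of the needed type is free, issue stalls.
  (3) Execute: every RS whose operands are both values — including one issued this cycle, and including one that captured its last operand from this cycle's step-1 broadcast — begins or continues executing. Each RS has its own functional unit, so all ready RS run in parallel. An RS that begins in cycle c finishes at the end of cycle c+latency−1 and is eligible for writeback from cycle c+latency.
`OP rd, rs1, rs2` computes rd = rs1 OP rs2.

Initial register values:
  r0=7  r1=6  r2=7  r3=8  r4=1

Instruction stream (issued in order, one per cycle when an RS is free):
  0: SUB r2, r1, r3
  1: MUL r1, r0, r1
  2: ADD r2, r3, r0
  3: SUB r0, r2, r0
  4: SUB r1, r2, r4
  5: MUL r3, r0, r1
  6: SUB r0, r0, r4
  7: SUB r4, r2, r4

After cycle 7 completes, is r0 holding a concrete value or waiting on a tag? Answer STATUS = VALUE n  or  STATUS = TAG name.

  c1: issue SUB r2<-Add1  regs: r0:7,r1:6,r2:Add1,r3:8,r4:1
  c2: issue MUL r1<-Mul1  regs: r0:7,r1:Mul1,r2:Add1,r3:8,r4:1
  c3: CDB Add1=-2; issue ADD r2<-Add1  regs: r0:7,r1:Mul1,r2:Add1,r3:8,r4:1
  c4: issue SUB r0<-Add2  regs: r0:Add2,r1:Mul1,r2:Add1,r3:8,r4:1
  c5: CDB Add1=15; issue SUB r1<-Add1  regs: r0:Add2,r1:Add1,r2:15,r3:8,r4:1
  c6: issue MUL r3<-Mul2  regs: r0:Add2,r1:Add1,r2:15,r3:Mul2,r4:1
  c7: CDB Add1=14; issue SUB r0<-Add1  regs: r0:Add1,r1:14,r2:15,r3:Mul2,r4:1

STATUS = TAG Add1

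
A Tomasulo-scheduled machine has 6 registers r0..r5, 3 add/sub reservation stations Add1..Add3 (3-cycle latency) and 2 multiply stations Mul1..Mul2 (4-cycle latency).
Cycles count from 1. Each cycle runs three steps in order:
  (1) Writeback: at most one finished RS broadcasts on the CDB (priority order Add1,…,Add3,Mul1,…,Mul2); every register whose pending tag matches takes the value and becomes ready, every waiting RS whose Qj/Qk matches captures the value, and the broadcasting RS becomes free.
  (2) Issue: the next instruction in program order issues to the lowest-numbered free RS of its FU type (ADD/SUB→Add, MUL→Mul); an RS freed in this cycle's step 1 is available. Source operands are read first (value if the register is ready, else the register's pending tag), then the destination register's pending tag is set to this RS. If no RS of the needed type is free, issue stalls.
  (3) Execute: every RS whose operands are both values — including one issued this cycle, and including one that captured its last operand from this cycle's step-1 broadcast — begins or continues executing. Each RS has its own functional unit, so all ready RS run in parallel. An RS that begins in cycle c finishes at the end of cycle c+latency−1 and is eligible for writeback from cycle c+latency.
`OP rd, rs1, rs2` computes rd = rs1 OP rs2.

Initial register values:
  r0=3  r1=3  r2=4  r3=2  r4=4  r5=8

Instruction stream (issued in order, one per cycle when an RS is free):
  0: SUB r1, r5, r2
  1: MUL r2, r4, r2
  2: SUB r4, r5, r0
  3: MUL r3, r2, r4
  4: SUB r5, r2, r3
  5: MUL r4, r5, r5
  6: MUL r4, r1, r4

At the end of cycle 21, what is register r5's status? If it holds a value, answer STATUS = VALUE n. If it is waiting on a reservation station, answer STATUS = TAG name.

  c1: issue SUB r1<-Add1  regs: r0:3,r1:Add1,r2:4,r3:2,r4:4,r5:8
  c2: issue MUL r2<-Mul1  regs: r0:3,r1:Add1,r2:Mul1,r3:2,r4:4,r5:8
  c3: issue SUB r4<-Add2  regs: r0:3,r1:Add1,r2:Mul1,r3:2,r4:Add2,r5:8
  c4: CDB Add1=4; issue MUL r3<-Mul2  regs: r0:3,r1:4,r2:Mul1,r3:Mul2,r4:Add2,r5:8
  c5: issue SUB r5<-Add1  regs: r0:3,r1:4,r2:Mul1,r3:Mul2,r4:Add2,r5:Add1
  c6: CDB Add2=5; stall  regs: r0:3,r1:4,r2:Mul1,r3:Mul2,r4:5,r5:Add1
  c7: CDB Mul1=16; issue MUL r4<-Mul1  regs: r0:3,r1:4,r2:16,r3:Mul2,r4:Mul1,r5:Add1
  c8: stall  regs: r0:3,r1:4,r2:16,r3:Mul2,r4:Mul1,r5:Add1
  c9: stall  regs: r0:3,r1:4,r2:16,r3:Mul2,r4:Mul1,r5:Add1
  c10: stall  regs: r0:3,r1:4,r2:16,r3:Mul2,r4:Mul1,r5:Add1
  c11: CDB Mul2=80; issue MUL r4<-Mul2  regs: r0:3,r1:4,r2:16,r3:80,r4:Mul2,r5:Add1
  c12: -  regs: r0:3,r1:4,r2:16,r3:80,r4:Mul2,r5:Add1
  c13: -  regs: r0:3,r1:4,r2:16,r3:80,r4:Mul2,r5:Add1
  c14: CDB Add1=-64  regs: r0:3,r1:4,r2:16,r3:80,r4:Mul2,r5:-64
  c15: -  regs: r0:3,r1:4,r2:16,r3:80,r4:Mul2,r5:-64
  c16: -  regs: r0:3,r1:4,r2:16,r3:80,r4:Mul2,r5:-64
  c17: -  regs: r0:3,r1:4,r2:16,r3:80,r4:Mul2,r5:-64
  c18: CDB Mul1=4096  regs: r0:3,r1:4,r2:16,r3:80,r4:Mul2,r5:-64
  c19: -  regs: r0:3,r1:4,r2:16,r3:80,r4:Mul2,r5:-64
  c20: -  regs: r0:3,r1:4,r2:16,r3:80,r4:Mul2,r5:-64
  c21: -  regs: r0:3,r1:4,r2:16,r3:80,r4:Mul2,r5:-64

STATUS = VALUE -64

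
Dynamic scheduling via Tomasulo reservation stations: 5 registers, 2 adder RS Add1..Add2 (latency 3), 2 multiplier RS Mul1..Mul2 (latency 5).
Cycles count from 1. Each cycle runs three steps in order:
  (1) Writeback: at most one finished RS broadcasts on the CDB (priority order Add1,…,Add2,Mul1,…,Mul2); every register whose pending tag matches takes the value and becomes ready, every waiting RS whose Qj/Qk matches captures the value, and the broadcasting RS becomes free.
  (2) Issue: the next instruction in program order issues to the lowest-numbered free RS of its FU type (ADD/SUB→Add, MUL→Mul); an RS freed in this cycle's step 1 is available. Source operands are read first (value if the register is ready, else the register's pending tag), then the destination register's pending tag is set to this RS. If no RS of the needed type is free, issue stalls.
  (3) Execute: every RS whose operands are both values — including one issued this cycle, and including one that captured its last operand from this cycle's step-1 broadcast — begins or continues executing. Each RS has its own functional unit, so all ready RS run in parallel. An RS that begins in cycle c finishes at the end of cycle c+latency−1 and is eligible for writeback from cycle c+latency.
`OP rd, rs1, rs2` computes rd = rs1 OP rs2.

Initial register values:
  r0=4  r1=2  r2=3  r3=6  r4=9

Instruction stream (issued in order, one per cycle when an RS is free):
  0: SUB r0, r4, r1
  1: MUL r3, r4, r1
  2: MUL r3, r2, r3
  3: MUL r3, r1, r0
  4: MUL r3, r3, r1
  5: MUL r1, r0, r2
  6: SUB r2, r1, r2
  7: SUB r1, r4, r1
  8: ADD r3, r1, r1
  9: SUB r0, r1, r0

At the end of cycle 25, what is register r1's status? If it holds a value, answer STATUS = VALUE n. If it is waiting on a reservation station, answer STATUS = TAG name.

STATUS = VALUE -12

  c1: issue SUB r0<-Add1  regs: r0:Add1,r1:2,r2:3,r3:6,r4:9
  c2: issue MUL r3<-Mul1  regs: r0:Add1,r1:2,r2:3,r3:Mul1,r4:9
  c3: issue MUL r3<-Mul2  regs: r0:Add1,r1:2,r2:3,r3:Mul2,r4:9
  c4: CDB Add1=7; stall  regs: r0:7,r1:2,r2:3,r3:Mul2,r4:9
  c5: stall  regs: r0:7,r1:2,r2:3,r3:Mul2,r4:9
  c6: stall  regs: r0:7,r1:2,r2:3,r3:Mul2,r4:9
  c7: CDB Mul1=18; issue MUL r3<-Mul1  regs: r0:7,r1:2,r2:3,r3:Mul1,r4:9
  c8: stall  regs: r0:7,r1:2,r2:3,r3:Mul1,r4:9
  c9: stall  regs: r0:7,r1:2,r2:3,r3:Mul1,r4:9
  c10: stall  regs: r0:7,r1:2,r2:3,r3:Mul1,r4:9
  c11: stall  regs: r0:7,r1:2,r2:3,r3:Mul1,r4:9
  c12: CDB Mul1=14; issue MUL r3<-Mul1  regs: r0:7,r1:2,r2:3,r3:Mul1,r4:9
  c13: CDB Mul2=54; issue MUL r1<-Mul2  regs: r0:7,r1:Mul2,r2:3,r3:Mul1,r4:9
  c14: issue SUB r2<-Add1  regs: r0:7,r1:Mul2,r2:Add1,r3:Mul1,r4:9
  c15: issue SUB r1<-Add2  regs: r0:7,r1:Add2,r2:Add1,r3:Mul1,r4:9
  c16: stall  regs: r0:7,r1:Add2,r2:Add1,r3:Mul1,r4:9
  c17: CDB Mul1=28; stall  regs: r0:7,r1:Add2,r2:Add1,r3:28,r4:9
  c18: CDB Mul2=21; stall  regs: r0:7,r1:Add2,r2:Add1,r3:28,r4:9
  c19: stall  regs: r0:7,r1:Add2,r2:Add1,r3:28,r4:9
  c20: stall  regs: r0:7,r1:Add2,r2:Add1,r3:28,r4:9
  c21: CDB Add1=18; issue ADD r3<-Add1  regs: r0:7,r1:Add2,r2:18,r3:Add1,r4:9
  c22: CDB Add2=-12; issue SUB r0<-Add2  regs: r0:Add2,r1:-12,r2:18,r3:Add1,r4:9
  c23: -  regs: r0:Add2,r1:-12,r2:18,r3:Add1,r4:9
  c24: -  regs: r0:Add2,r1:-12,r2:18,r3:Add1,r4:9
  c25: CDB Add1=-24  regs: r0:Add2,r1:-12,r2:18,r3:-24,r4:9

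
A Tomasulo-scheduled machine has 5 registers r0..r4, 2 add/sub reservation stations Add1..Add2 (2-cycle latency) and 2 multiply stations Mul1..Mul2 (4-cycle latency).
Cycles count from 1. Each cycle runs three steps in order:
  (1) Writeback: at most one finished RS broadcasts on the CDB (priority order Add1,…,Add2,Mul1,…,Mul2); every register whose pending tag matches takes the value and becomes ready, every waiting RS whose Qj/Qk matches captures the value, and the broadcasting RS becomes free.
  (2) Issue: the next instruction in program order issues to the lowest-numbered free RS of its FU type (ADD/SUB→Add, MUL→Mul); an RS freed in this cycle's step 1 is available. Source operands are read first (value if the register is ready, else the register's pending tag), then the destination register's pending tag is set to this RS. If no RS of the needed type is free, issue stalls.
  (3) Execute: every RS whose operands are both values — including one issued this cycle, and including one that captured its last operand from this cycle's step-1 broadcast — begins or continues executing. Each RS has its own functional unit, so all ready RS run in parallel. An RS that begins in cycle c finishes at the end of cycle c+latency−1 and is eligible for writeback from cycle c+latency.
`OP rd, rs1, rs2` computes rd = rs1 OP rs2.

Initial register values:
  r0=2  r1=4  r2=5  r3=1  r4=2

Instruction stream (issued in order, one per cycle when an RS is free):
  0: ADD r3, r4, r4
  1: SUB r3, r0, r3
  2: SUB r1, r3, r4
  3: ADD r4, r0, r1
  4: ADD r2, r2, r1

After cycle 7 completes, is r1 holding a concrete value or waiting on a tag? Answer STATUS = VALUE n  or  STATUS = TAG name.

cycle 1: issue ADD r3<-Add1 // r0:2,r1:4,r2:5,r3:Add1,r4:2
cycle 2: issue SUB r3<-Add2 // r0:2,r1:4,r2:5,r3:Add2,r4:2
cycle 3: CDB Add1=4; issue SUB r1<-Add1 // r0:2,r1:Add1,r2:5,r3:Add2,r4:2
cycle 4: stall // r0:2,r1:Add1,r2:5,r3:Add2,r4:2
cycle 5: CDB Add2=-2; issue ADD r4<-Add2 // r0:2,r1:Add1,r2:5,r3:-2,r4:Add2
cycle 6: stall // r0:2,r1:Add1,r2:5,r3:-2,r4:Add2
cycle 7: CDB Add1=-4; issue ADD r2<-Add1 // r0:2,r1:-4,r2:Add1,r3:-2,r4:Add2

STATUS = VALUE -4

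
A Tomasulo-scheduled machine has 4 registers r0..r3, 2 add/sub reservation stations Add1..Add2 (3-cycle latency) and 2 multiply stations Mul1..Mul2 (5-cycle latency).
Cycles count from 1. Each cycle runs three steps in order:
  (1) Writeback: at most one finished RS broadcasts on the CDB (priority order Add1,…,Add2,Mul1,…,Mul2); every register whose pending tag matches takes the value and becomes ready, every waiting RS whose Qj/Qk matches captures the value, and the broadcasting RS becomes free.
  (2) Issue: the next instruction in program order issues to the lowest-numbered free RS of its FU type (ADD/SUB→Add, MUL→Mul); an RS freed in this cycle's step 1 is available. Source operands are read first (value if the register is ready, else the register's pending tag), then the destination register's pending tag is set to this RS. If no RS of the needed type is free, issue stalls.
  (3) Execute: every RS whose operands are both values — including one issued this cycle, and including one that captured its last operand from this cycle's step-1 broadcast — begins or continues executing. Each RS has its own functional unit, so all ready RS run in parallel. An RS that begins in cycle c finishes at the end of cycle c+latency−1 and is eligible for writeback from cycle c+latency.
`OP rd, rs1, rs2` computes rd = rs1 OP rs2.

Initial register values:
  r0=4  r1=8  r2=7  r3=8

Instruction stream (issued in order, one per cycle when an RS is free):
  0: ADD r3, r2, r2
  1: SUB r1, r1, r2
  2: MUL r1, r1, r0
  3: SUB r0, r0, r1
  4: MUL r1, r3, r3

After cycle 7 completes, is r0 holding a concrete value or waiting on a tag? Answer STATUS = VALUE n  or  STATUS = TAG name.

  c1: issue ADD r3<-Add1  regs: r0:4,r1:8,r2:7,r3:Add1
  c2: issue SUB r1<-Add2  regs: r0:4,r1:Add2,r2:7,r3:Add1
  c3: issue MUL r1<-Mul1  regs: r0:4,r1:Mul1,r2:7,r3:Add1
  c4: CDB Add1=14; issue SUB r0<-Add1  regs: r0:Add1,r1:Mul1,r2:7,r3:14
  c5: CDB Add2=1; issue MUL r1<-Mul2  regs: r0:Add1,r1:Mul2,r2:7,r3:14
  c6: -  regs: r0:Add1,r1:Mul2,r2:7,r3:14
  c7: -  regs: r0:Add1,r1:Mul2,r2:7,r3:14

STATUS = TAG Add1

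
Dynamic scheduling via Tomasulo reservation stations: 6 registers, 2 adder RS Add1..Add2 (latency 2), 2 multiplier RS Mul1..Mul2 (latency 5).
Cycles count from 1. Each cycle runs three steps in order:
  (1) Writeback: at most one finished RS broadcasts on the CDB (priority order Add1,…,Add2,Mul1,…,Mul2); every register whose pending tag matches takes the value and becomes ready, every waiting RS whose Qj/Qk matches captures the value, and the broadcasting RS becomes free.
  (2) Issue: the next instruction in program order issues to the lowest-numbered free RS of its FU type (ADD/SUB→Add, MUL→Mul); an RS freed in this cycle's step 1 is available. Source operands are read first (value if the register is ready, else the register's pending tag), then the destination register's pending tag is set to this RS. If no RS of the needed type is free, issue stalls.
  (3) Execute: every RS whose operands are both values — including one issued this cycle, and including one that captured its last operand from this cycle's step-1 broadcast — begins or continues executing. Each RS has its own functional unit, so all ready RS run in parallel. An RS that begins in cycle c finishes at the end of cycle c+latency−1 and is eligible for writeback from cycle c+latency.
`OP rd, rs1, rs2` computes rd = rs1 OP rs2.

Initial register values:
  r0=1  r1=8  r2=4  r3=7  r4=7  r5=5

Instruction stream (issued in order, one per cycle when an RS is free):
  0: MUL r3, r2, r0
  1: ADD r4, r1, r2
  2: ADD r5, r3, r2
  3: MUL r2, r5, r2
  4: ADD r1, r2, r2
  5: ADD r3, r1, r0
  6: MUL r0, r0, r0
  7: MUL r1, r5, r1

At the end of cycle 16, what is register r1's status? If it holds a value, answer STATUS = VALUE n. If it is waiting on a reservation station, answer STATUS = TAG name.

c1: issue MUL r3<-Mul1 | r0:1,r1:8,r2:4,r3:Mul1,r4:7,r5:5
c2: issue ADD r4<-Add1 | r0:1,r1:8,r2:4,r3:Mul1,r4:Add1,r5:5
c3: issue ADD r5<-Add2 | r0:1,r1:8,r2:4,r3:Mul1,r4:Add1,r5:Add2
c4: CDB Add1=12; issue MUL r2<-Mul2 | r0:1,r1:8,r2:Mul2,r3:Mul1,r4:12,r5:Add2
c5: issue ADD r1<-Add1 | r0:1,r1:Add1,r2:Mul2,r3:Mul1,r4:12,r5:Add2
c6: CDB Mul1=4; stall | r0:1,r1:Add1,r2:Mul2,r3:4,r4:12,r5:Add2
c7: stall | r0:1,r1:Add1,r2:Mul2,r3:4,r4:12,r5:Add2
c8: CDB Add2=8; issue ADD r3<-Add2 | r0:1,r1:Add1,r2:Mul2,r3:Add2,r4:12,r5:8
c9: issue MUL r0<-Mul1 | r0:Mul1,r1:Add1,r2:Mul2,r3:Add2,r4:12,r5:8
c10: stall | r0:Mul1,r1:Add1,r2:Mul2,r3:Add2,r4:12,r5:8
c11: stall | r0:Mul1,r1:Add1,r2:Mul2,r3:Add2,r4:12,r5:8
c12: stall | r0:Mul1,r1:Add1,r2:Mul2,r3:Add2,r4:12,r5:8
c13: CDB Mul2=32; issue MUL r1<-Mul2 | r0:Mul1,r1:Mul2,r2:32,r3:Add2,r4:12,r5:8
c14: CDB Mul1=1 | r0:1,r1:Mul2,r2:32,r3:Add2,r4:12,r5:8
c15: CDB Add1=64 | r0:1,r1:Mul2,r2:32,r3:Add2,r4:12,r5:8
c16: - | r0:1,r1:Mul2,r2:32,r3:Add2,r4:12,r5:8

STATUS = TAG Mul2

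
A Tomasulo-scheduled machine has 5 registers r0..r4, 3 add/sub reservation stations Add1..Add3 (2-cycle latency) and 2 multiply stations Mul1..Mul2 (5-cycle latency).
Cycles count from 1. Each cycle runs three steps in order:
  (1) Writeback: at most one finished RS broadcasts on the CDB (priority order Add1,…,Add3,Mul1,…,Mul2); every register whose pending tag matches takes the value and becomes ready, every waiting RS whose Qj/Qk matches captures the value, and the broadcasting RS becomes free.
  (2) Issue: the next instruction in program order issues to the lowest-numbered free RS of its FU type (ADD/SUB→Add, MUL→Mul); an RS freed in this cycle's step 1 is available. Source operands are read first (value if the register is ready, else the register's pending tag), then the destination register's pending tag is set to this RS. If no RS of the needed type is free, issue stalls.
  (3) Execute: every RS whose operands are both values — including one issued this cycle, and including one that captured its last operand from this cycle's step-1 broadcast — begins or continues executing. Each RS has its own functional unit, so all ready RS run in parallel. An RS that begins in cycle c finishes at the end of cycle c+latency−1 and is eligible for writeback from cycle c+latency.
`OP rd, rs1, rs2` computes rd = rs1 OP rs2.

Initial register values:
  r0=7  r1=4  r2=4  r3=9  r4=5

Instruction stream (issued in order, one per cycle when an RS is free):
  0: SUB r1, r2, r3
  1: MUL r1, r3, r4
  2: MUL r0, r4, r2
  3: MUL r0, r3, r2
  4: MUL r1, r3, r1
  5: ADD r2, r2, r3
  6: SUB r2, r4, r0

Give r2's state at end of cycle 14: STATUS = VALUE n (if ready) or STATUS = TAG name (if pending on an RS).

STATUS = VALUE -31

cycle 1: issue SUB r1<-Add1 // r0:7,r1:Add1,r2:4,r3:9,r4:5
cycle 2: issue MUL r1<-Mul1 // r0:7,r1:Mul1,r2:4,r3:9,r4:5
cycle 3: CDB Add1=-5; issue MUL r0<-Mul2 // r0:Mul2,r1:Mul1,r2:4,r3:9,r4:5
cycle 4: stall // r0:Mul2,r1:Mul1,r2:4,r3:9,r4:5
cycle 5: stall // r0:Mul2,r1:Mul1,r2:4,r3:9,r4:5
cycle 6: stall // r0:Mul2,r1:Mul1,r2:4,r3:9,r4:5
cycle 7: CDB Mul1=45; issue MUL r0<-Mul1 // r0:Mul1,r1:45,r2:4,r3:9,r4:5
cycle 8: CDB Mul2=20; issue MUL r1<-Mul2 // r0:Mul1,r1:Mul2,r2:4,r3:9,r4:5
cycle 9: issue ADD r2<-Add1 // r0:Mul1,r1:Mul2,r2:Add1,r3:9,r4:5
cycle 10: issue SUB r2<-Add2 // r0:Mul1,r1:Mul2,r2:Add2,r3:9,r4:5
cycle 11: CDB Add1=13 // r0:Mul1,r1:Mul2,r2:Add2,r3:9,r4:5
cycle 12: CDB Mul1=36 // r0:36,r1:Mul2,r2:Add2,r3:9,r4:5
cycle 13: CDB Mul2=405 // r0:36,r1:405,r2:Add2,r3:9,r4:5
cycle 14: CDB Add2=-31 // r0:36,r1:405,r2:-31,r3:9,r4:5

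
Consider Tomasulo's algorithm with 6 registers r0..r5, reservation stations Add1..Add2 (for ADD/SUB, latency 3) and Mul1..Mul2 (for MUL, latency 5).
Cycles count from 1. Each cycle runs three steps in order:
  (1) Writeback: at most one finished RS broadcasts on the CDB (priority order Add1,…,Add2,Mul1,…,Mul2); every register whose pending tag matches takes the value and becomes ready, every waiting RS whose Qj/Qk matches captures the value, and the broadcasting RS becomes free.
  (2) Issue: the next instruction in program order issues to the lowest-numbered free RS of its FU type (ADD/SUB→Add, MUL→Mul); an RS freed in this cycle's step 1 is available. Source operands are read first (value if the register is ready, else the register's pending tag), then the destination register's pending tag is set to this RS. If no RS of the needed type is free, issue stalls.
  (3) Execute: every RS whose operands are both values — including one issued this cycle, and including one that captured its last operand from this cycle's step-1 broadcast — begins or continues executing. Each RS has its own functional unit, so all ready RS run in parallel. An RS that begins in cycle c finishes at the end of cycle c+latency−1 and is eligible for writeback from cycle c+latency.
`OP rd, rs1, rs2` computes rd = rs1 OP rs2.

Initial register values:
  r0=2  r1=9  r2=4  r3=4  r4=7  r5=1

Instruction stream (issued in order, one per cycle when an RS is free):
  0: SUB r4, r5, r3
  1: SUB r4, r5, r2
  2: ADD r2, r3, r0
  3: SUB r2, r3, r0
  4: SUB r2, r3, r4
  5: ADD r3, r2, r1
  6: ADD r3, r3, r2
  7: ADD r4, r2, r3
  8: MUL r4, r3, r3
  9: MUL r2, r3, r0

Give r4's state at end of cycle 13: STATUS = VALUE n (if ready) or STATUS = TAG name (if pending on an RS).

STATUS = TAG Add2

  c1: issue SUB r4<-Add1  regs: r0:2,r1:9,r2:4,r3:4,r4:Add1,r5:1
  c2: issue SUB r4<-Add2  regs: r0:2,r1:9,r2:4,r3:4,r4:Add2,r5:1
  c3: stall  regs: r0:2,r1:9,r2:4,r3:4,r4:Add2,r5:1
  c4: CDB Add1=-3; issue ADD r2<-Add1  regs: r0:2,r1:9,r2:Add1,r3:4,r4:Add2,r5:1
  c5: CDB Add2=-3; issue SUB r2<-Add2  regs: r0:2,r1:9,r2:Add2,r3:4,r4:-3,r5:1
  c6: stall  regs: r0:2,r1:9,r2:Add2,r3:4,r4:-3,r5:1
  c7: CDB Add1=6; issue SUB r2<-Add1  regs: r0:2,r1:9,r2:Add1,r3:4,r4:-3,r5:1
  c8: CDB Add2=2; issue ADD r3<-Add2  regs: r0:2,r1:9,r2:Add1,r3:Add2,r4:-3,r5:1
  c9: stall  regs: r0:2,r1:9,r2:Add1,r3:Add2,r4:-3,r5:1
  c10: CDB Add1=7; issue ADD r3<-Add1  regs: r0:2,r1:9,r2:7,r3:Add1,r4:-3,r5:1
  c11: stall  regs: r0:2,r1:9,r2:7,r3:Add1,r4:-3,r5:1
  c12: stall  regs: r0:2,r1:9,r2:7,r3:Add1,r4:-3,r5:1
  c13: CDB Add2=16; issue ADD r4<-Add2  regs: r0:2,r1:9,r2:7,r3:Add1,r4:Add2,r5:1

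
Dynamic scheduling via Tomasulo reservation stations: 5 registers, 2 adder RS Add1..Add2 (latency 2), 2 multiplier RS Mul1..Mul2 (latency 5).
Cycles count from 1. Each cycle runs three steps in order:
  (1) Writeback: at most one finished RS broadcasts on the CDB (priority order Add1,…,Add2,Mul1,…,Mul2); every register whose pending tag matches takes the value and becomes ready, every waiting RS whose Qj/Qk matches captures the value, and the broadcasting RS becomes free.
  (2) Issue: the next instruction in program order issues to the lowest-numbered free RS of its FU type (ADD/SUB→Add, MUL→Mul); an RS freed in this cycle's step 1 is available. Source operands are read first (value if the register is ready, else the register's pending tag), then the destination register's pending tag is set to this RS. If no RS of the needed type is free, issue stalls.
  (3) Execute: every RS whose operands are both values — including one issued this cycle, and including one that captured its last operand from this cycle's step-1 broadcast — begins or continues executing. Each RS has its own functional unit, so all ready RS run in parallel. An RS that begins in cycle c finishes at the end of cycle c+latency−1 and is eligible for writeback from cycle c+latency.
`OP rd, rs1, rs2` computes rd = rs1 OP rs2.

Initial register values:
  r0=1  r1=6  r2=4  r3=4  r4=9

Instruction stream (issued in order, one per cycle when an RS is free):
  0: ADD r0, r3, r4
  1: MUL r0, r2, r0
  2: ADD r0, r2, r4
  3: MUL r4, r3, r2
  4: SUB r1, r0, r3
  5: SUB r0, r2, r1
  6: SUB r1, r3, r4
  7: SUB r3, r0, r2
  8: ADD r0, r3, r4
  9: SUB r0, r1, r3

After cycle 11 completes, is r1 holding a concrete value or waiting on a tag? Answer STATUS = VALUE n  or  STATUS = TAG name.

STATUS = TAG Add1

cycle 1: issue ADD r0<-Add1 // r0:Add1,r1:6,r2:4,r3:4,r4:9
cycle 2: issue MUL r0<-Mul1 // r0:Mul1,r1:6,r2:4,r3:4,r4:9
cycle 3: CDB Add1=13; issue ADD r0<-Add1 // r0:Add1,r1:6,r2:4,r3:4,r4:9
cycle 4: issue MUL r4<-Mul2 // r0:Add1,r1:6,r2:4,r3:4,r4:Mul2
cycle 5: CDB Add1=13; issue SUB r1<-Add1 // r0:13,r1:Add1,r2:4,r3:4,r4:Mul2
cycle 6: issue SUB r0<-Add2 // r0:Add2,r1:Add1,r2:4,r3:4,r4:Mul2
cycle 7: CDB Add1=9; issue SUB r1<-Add1 // r0:Add2,r1:Add1,r2:4,r3:4,r4:Mul2
cycle 8: CDB Mul1=52; stall // r0:Add2,r1:Add1,r2:4,r3:4,r4:Mul2
cycle 9: CDB Add2=-5; issue SUB r3<-Add2 // r0:-5,r1:Add1,r2:4,r3:Add2,r4:Mul2
cycle 10: CDB Mul2=16; stall // r0:-5,r1:Add1,r2:4,r3:Add2,r4:16
cycle 11: CDB Add2=-9; issue ADD r0<-Add2 // r0:Add2,r1:Add1,r2:4,r3:-9,r4:16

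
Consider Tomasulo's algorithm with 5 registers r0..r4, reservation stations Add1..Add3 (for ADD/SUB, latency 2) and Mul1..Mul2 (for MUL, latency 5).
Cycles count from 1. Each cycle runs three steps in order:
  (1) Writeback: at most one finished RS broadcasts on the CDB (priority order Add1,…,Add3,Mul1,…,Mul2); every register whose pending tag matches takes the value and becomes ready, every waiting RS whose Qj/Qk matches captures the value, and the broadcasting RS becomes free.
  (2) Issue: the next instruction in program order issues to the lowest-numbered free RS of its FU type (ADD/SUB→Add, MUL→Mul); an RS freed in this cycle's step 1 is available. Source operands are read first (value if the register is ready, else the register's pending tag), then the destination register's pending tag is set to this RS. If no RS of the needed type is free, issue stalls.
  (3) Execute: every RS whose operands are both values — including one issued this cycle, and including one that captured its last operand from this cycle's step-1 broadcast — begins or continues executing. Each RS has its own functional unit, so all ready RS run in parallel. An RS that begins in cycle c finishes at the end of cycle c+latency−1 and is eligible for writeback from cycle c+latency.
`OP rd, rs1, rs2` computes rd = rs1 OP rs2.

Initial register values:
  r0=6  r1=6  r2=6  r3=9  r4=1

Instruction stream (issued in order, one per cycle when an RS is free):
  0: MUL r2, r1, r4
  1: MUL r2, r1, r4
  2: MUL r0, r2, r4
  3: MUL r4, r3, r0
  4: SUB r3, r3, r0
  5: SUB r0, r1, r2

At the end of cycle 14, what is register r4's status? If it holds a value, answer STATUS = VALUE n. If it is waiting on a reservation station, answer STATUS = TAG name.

STATUS = TAG Mul2

cycle 1: issue MUL r2<-Mul1 // r0:6,r1:6,r2:Mul1,r3:9,r4:1
cycle 2: issue MUL r2<-Mul2 // r0:6,r1:6,r2:Mul2,r3:9,r4:1
cycle 3: stall // r0:6,r1:6,r2:Mul2,r3:9,r4:1
cycle 4: stall // r0:6,r1:6,r2:Mul2,r3:9,r4:1
cycle 5: stall // r0:6,r1:6,r2:Mul2,r3:9,r4:1
cycle 6: CDB Mul1=6; issue MUL r0<-Mul1 // r0:Mul1,r1:6,r2:Mul2,r3:9,r4:1
cycle 7: CDB Mul2=6; issue MUL r4<-Mul2 // r0:Mul1,r1:6,r2:6,r3:9,r4:Mul2
cycle 8: issue SUB r3<-Add1 // r0:Mul1,r1:6,r2:6,r3:Add1,r4:Mul2
cycle 9: issue SUB r0<-Add2 // r0:Add2,r1:6,r2:6,r3:Add1,r4:Mul2
cycle 10: - // r0:Add2,r1:6,r2:6,r3:Add1,r4:Mul2
cycle 11: CDB Add2=0 // r0:0,r1:6,r2:6,r3:Add1,r4:Mul2
cycle 12: CDB Mul1=6 // r0:0,r1:6,r2:6,r3:Add1,r4:Mul2
cycle 13: - // r0:0,r1:6,r2:6,r3:Add1,r4:Mul2
cycle 14: CDB Add1=3 // r0:0,r1:6,r2:6,r3:3,r4:Mul2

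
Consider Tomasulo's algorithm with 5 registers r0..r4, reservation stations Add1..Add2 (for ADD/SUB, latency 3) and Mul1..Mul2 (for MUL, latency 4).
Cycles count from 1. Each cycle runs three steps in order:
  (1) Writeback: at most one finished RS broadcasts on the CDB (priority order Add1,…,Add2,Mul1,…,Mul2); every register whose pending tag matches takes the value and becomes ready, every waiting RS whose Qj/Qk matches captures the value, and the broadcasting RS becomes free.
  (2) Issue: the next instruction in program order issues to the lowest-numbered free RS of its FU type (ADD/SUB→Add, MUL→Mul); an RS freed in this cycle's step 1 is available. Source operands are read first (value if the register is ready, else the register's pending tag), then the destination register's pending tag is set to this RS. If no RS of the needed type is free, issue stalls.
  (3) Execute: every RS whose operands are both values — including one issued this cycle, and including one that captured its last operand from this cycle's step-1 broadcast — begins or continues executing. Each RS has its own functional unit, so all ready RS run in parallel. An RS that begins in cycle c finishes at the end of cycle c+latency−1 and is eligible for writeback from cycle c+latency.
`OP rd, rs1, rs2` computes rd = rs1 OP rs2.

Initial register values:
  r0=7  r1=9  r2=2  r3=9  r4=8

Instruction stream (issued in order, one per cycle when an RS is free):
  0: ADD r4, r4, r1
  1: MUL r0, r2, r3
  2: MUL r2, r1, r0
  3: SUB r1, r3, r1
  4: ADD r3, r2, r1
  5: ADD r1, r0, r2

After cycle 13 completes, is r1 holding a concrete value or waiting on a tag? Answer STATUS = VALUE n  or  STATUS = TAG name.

c1: issue ADD r4<-Add1 | r0:7,r1:9,r2:2,r3:9,r4:Add1
c2: issue MUL r0<-Mul1 | r0:Mul1,r1:9,r2:2,r3:9,r4:Add1
c3: issue MUL r2<-Mul2 | r0:Mul1,r1:9,r2:Mul2,r3:9,r4:Add1
c4: CDB Add1=17; issue SUB r1<-Add1 | r0:Mul1,r1:Add1,r2:Mul2,r3:9,r4:17
c5: issue ADD r3<-Add2 | r0:Mul1,r1:Add1,r2:Mul2,r3:Add2,r4:17
c6: CDB Mul1=18; stall | r0:18,r1:Add1,r2:Mul2,r3:Add2,r4:17
c7: CDB Add1=0; issue ADD r1<-Add1 | r0:18,r1:Add1,r2:Mul2,r3:Add2,r4:17
c8: - | r0:18,r1:Add1,r2:Mul2,r3:Add2,r4:17
c9: - | r0:18,r1:Add1,r2:Mul2,r3:Add2,r4:17
c10: CDB Mul2=162 | r0:18,r1:Add1,r2:162,r3:Add2,r4:17
c11: - | r0:18,r1:Add1,r2:162,r3:Add2,r4:17
c12: - | r0:18,r1:Add1,r2:162,r3:Add2,r4:17
c13: CDB Add1=180 | r0:18,r1:180,r2:162,r3:Add2,r4:17

STATUS = VALUE 180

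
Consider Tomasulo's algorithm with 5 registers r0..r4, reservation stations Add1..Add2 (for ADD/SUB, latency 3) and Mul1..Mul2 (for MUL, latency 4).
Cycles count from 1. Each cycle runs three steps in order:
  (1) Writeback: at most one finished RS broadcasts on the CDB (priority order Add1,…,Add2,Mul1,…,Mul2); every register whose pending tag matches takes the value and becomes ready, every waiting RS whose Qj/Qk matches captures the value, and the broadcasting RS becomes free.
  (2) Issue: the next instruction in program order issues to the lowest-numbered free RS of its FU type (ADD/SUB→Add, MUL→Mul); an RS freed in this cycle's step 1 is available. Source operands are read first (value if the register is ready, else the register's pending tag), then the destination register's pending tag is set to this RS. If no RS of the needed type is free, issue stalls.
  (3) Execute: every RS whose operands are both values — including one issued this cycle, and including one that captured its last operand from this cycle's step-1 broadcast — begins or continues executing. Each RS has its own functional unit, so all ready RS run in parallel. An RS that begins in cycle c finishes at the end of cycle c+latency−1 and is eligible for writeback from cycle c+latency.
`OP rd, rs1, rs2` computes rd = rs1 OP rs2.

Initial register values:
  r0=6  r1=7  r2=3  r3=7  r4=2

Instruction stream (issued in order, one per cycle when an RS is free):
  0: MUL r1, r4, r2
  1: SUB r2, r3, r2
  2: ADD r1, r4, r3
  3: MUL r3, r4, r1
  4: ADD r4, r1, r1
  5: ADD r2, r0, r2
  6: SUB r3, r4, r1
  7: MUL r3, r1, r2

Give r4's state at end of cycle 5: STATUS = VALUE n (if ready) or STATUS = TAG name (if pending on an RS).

STATUS = TAG Add1

  c1: issue MUL r1<-Mul1  regs: r0:6,r1:Mul1,r2:3,r3:7,r4:2
  c2: issue SUB r2<-Add1  regs: r0:6,r1:Mul1,r2:Add1,r3:7,r4:2
  c3: issue ADD r1<-Add2  regs: r0:6,r1:Add2,r2:Add1,r3:7,r4:2
  c4: issue MUL r3<-Mul2  regs: r0:6,r1:Add2,r2:Add1,r3:Mul2,r4:2
  c5: CDB Add1=4; issue ADD r4<-Add1  regs: r0:6,r1:Add2,r2:4,r3:Mul2,r4:Add1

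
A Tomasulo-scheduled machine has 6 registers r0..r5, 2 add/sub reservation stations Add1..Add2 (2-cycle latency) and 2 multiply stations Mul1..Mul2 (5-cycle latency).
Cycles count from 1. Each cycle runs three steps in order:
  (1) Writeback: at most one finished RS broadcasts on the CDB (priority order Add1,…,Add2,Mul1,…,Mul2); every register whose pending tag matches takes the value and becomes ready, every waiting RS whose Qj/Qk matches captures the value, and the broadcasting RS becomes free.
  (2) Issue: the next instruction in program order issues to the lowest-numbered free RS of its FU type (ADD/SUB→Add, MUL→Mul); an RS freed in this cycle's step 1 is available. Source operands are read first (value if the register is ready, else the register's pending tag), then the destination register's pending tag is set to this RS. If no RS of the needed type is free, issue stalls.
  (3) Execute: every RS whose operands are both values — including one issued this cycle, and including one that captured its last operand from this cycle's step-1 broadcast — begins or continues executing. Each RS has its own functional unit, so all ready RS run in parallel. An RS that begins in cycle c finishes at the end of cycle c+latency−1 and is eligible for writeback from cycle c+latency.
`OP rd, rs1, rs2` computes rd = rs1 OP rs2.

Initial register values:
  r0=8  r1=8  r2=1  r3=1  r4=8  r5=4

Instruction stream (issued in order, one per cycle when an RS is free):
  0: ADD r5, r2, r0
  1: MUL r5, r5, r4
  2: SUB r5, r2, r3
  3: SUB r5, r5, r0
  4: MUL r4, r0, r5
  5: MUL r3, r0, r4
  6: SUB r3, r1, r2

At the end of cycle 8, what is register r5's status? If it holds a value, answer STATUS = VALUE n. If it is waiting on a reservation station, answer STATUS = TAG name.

c1: issue ADD r5<-Add1 | r0:8,r1:8,r2:1,r3:1,r4:8,r5:Add1
c2: issue MUL r5<-Mul1 | r0:8,r1:8,r2:1,r3:1,r4:8,r5:Mul1
c3: CDB Add1=9; issue SUB r5<-Add1 | r0:8,r1:8,r2:1,r3:1,r4:8,r5:Add1
c4: issue SUB r5<-Add2 | r0:8,r1:8,r2:1,r3:1,r4:8,r5:Add2
c5: CDB Add1=0; issue MUL r4<-Mul2 | r0:8,r1:8,r2:1,r3:1,r4:Mul2,r5:Add2
c6: stall | r0:8,r1:8,r2:1,r3:1,r4:Mul2,r5:Add2
c7: CDB Add2=-8; stall | r0:8,r1:8,r2:1,r3:1,r4:Mul2,r5:-8
c8: CDB Mul1=72; issue MUL r3<-Mul1 | r0:8,r1:8,r2:1,r3:Mul1,r4:Mul2,r5:-8

STATUS = VALUE -8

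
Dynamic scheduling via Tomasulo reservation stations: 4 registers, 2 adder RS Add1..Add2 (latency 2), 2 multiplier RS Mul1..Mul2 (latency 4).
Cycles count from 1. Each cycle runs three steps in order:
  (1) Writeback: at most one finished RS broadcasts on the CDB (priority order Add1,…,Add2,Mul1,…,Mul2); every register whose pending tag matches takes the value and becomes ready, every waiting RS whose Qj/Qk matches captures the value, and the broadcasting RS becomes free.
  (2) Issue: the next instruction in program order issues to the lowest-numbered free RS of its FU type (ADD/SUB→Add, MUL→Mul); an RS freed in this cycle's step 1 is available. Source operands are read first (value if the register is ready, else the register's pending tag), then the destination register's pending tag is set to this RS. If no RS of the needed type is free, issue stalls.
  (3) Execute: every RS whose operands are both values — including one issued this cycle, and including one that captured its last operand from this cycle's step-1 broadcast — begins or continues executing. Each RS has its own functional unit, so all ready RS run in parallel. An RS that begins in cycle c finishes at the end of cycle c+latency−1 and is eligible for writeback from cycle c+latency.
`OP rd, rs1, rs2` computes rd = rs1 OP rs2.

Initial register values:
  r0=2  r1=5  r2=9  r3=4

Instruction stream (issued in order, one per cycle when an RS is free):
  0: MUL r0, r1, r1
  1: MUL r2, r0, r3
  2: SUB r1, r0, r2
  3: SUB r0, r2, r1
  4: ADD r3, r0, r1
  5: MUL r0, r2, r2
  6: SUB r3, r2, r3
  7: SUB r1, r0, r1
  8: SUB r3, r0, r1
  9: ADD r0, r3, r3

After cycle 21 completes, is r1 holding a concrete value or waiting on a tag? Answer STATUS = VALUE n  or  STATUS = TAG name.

STATUS = VALUE 10075

  c1: issue MUL r0<-Mul1  regs: r0:Mul1,r1:5,r2:9,r3:4
  c2: issue MUL r2<-Mul2  regs: r0:Mul1,r1:5,r2:Mul2,r3:4
  c3: issue SUB r1<-Add1  regs: r0:Mul1,r1:Add1,r2:Mul2,r3:4
  c4: issue SUB r0<-Add2  regs: r0:Add2,r1:Add1,r2:Mul2,r3:4
  c5: CDB Mul1=25; stall  regs: r0:Add2,r1:Add1,r2:Mul2,r3:4
  c6: stall  regs: r0:Add2,r1:Add1,r2:Mul2,r3:4
  c7: stall  regs: r0:Add2,r1:Add1,r2:Mul2,r3:4
  c8: stall  regs: r0:Add2,r1:Add1,r2:Mul2,r3:4
  c9: CDB Mul2=100; stall  regs: r0:Add2,r1:Add1,r2:100,r3:4
  c10: stall  regs: r0:Add2,r1:Add1,r2:100,r3:4
  c11: CDB Add1=-75; issue ADD r3<-Add1  regs: r0:Add2,r1:-75,r2:100,r3:Add1
  c12: issue MUL r0<-Mul1  regs: r0:Mul1,r1:-75,r2:100,r3:Add1
  c13: CDB Add2=175; issue SUB r3<-Add2  regs: r0:Mul1,r1:-75,r2:100,r3:Add2
  c14: stall  regs: r0:Mul1,r1:-75,r2:100,r3:Add2
  c15: CDB Add1=100; issue SUB r1<-Add1  regs: r0:Mul1,r1:Add1,r2:100,r3:Add2
  c16: CDB Mul1=10000; stall  regs: r0:10000,r1:Add1,r2:100,r3:Add2
  c17: CDB Add2=0; issue SUB r3<-Add2  regs: r0:10000,r1:Add1,r2:100,r3:Add2
  c18: CDB Add1=10075; issue ADD r0<-Add1  regs: r0:Add1,r1:10075,r2:100,r3:Add2
  c19: -  regs: r0:Add1,r1:10075,r2:100,r3:Add2
  c20: CDB Add2=-75  regs: r0:Add1,r1:10075,r2:100,r3:-75
  c21: -  regs: r0:Add1,r1:10075,r2:100,r3:-75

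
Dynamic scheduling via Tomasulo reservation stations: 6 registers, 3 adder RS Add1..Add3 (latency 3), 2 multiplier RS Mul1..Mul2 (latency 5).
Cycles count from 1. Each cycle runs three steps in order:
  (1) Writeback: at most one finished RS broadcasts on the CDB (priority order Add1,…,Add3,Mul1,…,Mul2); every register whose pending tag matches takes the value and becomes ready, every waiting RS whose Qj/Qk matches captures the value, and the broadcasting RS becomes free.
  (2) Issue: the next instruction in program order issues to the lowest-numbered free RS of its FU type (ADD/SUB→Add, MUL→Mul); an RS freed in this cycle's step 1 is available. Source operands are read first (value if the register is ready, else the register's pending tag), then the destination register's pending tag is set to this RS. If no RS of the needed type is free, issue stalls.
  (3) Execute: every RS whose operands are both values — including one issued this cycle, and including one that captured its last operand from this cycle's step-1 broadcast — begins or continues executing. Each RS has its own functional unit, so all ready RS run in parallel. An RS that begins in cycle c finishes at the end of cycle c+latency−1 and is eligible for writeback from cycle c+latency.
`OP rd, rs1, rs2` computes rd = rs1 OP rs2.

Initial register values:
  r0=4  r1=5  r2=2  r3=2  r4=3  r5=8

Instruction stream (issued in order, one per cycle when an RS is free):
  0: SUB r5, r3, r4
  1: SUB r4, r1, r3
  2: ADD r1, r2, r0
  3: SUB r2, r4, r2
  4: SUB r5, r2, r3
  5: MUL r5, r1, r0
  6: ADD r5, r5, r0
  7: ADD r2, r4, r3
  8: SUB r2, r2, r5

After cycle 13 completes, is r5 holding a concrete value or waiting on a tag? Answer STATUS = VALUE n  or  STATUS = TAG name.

  c1: issue SUB r5<-Add1  regs: r0:4,r1:5,r2:2,r3:2,r4:3,r5:Add1
  c2: issue SUB r4<-Add2  regs: r0:4,r1:5,r2:2,r3:2,r4:Add2,r5:Add1
  c3: issue ADD r1<-Add3  regs: r0:4,r1:Add3,r2:2,r3:2,r4:Add2,r5:Add1
  c4: CDB Add1=-1; issue SUB r2<-Add1  regs: r0:4,r1:Add3,r2:Add1,r3:2,r4:Add2,r5:-1
  c5: CDB Add2=3; issue SUB r5<-Add2  regs: r0:4,r1:Add3,r2:Add1,r3:2,r4:3,r5:Add2
  c6: CDB Add3=6; issue MUL r5<-Mul1  regs: r0:4,r1:6,r2:Add1,r3:2,r4:3,r5:Mul1
  c7: issue ADD r5<-Add3  regs: r0:4,r1:6,r2:Add1,r3:2,r4:3,r5:Add3
  c8: CDB Add1=1; issue ADD r2<-Add1  regs: r0:4,r1:6,r2:Add1,r3:2,r4:3,r5:Add3
  c9: stall  regs: r0:4,r1:6,r2:Add1,r3:2,r4:3,r5:Add3
  c10: stall  regs: r0:4,r1:6,r2:Add1,r3:2,r4:3,r5:Add3
  c11: CDB Add1=5; issue SUB r2<-Add1  regs: r0:4,r1:6,r2:Add1,r3:2,r4:3,r5:Add3
  c12: CDB Add2=-1  regs: r0:4,r1:6,r2:Add1,r3:2,r4:3,r5:Add3
  c13: CDB Mul1=24  regs: r0:4,r1:6,r2:Add1,r3:2,r4:3,r5:Add3

STATUS = TAG Add3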